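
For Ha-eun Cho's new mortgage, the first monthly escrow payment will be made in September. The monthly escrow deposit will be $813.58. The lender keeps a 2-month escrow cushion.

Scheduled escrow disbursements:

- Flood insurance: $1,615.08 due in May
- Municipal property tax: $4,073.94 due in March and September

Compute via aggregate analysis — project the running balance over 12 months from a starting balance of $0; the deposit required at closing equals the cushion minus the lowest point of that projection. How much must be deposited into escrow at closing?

$4,887.52

Cushion = 2 × $813.58 = $1,627.16
Trial balance (start $0, +$813.58 each month, − disbursements):
  Sep: +$813.58 − $4,073.94 → -$3,260.36
  Oct: +$813.58 → -$2,446.78
  Nov: +$813.58 → -$1,633.20
  Dec: +$813.58 → -$819.62
  Jan: +$813.58 → -$6.04
  Feb: +$813.58 → $807.54
  Mar: +$813.58 − $4,073.94 → -$2,452.82
  Apr: +$813.58 → -$1,639.24
  May: +$813.58 − $1,615.08 → -$2,440.74
  Jun: +$813.58 → -$1,627.16
  Jul: +$813.58 → -$813.58
  Aug: +$813.58 → $0.00
Lowest trial balance = -$3,260.36 (Sep)
Initial deposit = cushion − low point = $1,627.16 − (-$3,260.36) = $4,887.52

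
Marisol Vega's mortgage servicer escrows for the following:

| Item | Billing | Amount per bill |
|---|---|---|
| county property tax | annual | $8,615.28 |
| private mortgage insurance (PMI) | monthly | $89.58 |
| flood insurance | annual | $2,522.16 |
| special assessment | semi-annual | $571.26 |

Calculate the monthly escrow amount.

$1,112.91

County property tax: $8,615.28 annually
Private mortgage insurance (PMI): $89.58 × 12 = $1,074.96 annually
Flood insurance: $2,522.16 annually
Special assessment: $571.26 × 2 = $1,142.52 annually
Combined annual = $8,615.28 + $1,074.96 + $2,522.16 + $1,142.52 = $13,354.92
Monthly = $13,354.92 / 12 = $1,112.91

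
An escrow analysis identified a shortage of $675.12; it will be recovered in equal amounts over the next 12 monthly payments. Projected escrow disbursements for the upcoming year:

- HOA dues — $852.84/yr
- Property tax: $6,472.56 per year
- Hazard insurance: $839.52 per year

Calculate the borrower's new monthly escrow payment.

HOA dues: $852.84 annually
Property tax: $6,472.56 annually
Hazard insurance: $839.52 annually
Combined annual = $852.84 + $6,472.56 + $839.52 = $8,164.92
Base monthly escrow = $8,164.92 ÷ 12 = $680.41
Shortage per month = $675.12 / 12 = $56.26
Adjusted monthly = $680.41 + $56.26 = $736.67

$736.67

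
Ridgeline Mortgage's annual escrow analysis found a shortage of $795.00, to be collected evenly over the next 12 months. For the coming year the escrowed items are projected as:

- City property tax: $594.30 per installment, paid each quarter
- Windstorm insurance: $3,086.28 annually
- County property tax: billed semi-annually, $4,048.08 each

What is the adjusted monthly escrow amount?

$1,196.22

City property tax: $594.30 × 4 = $2,377.20 annually
Windstorm insurance: $3,086.28 annually
County property tax: $4,048.08 × 2 = $8,096.16 annually
Total per year = $13,559.64
Monthly escrow = $13,559.64 / 12 = $1,129.97
Shortage per month = $795.00 ÷ 12 = $66.25
Adjusted monthly = $1,129.97 + $66.25 = $1,196.22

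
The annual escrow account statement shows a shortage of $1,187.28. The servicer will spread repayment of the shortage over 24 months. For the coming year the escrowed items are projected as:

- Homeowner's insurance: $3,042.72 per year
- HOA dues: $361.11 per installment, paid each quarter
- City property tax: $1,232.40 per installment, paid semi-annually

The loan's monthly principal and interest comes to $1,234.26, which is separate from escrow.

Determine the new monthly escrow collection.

$628.80

Homeowner's insurance = $3,042.72/yr
HOA dues = $361.11 × 4 = $1,444.44/yr
City property tax = $1,232.40 × 2 = $2,464.80/yr
Annual escrow total = $3,042.72 + $1,444.44 + $2,464.80 = $6,951.96
Per month = $6,951.96 ÷ 12 = $579.33
Monthly shortage recovery: $1,187.28 ÷ 24 = $49.47
New monthly escrow = $579.33 + $49.47 = $628.80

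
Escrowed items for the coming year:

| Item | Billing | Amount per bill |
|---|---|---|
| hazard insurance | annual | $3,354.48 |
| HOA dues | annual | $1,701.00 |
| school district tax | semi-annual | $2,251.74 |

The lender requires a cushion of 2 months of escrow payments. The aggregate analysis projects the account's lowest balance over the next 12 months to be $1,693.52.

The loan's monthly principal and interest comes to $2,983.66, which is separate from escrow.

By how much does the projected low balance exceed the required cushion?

$100.36

Hazard insurance = $3,354.48 per year
HOA dues = $1,701.00 per year
School district tax = $2,251.74 × 2 = $4,503.48 per year
Combined annual = $3,354.48 + $1,701.00 + $4,503.48 = $9,558.96
Base monthly escrow = $9,558.96 / 12 = $796.58
Required cushion = 2 × $796.58 = $1,593.16
Excess over cushion: $1,693.52 − $1,593.16 = $100.36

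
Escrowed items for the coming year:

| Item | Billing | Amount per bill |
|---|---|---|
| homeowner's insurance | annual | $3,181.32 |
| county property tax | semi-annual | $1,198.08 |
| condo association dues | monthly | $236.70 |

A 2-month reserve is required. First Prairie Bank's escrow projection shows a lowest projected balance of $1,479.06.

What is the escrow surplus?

Homeowner's insurance = $3,181.32 annually
County property tax = $1,198.08 × 2 = $2,396.16 annually
Condo association dues = $236.70 × 12 = $2,840.40 annually
Total per year = $8,417.88
Per month = $8,417.88 ÷ 12 = $701.49
Cushion = 2 × $701.49 = $1,402.98
Surplus = $1,479.06 − $1,402.98 = $76.08

$76.08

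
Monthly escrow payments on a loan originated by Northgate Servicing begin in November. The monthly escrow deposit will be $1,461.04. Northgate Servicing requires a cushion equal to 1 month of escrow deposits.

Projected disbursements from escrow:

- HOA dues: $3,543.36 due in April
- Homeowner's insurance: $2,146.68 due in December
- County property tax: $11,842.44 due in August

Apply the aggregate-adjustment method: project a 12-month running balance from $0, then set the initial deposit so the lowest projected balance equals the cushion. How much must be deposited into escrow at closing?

Cushion = 1 × $1,461.04 = $1,461.04
Trial balance (start $0, +$1,461.04 each month, − disbursements):
  Nov: +$1,461.04 → $1,461.04
  Dec: +$1,461.04 − $2,146.68 → $775.40
  Jan: +$1,461.04 → $2,236.44
  Feb: +$1,461.04 → $3,697.48
  Mar: +$1,461.04 → $5,158.52
  Apr: +$1,461.04 − $3,543.36 → $3,076.20
  May: +$1,461.04 → $4,537.24
  Jun: +$1,461.04 → $5,998.28
  Jul: +$1,461.04 → $7,459.32
  Aug: +$1,461.04 − $11,842.44 → -$2,922.08
  Sep: +$1,461.04 → -$1,461.04
  Oct: +$1,461.04 → $0.00
Lowest trial balance = -$2,922.08 (Aug)
Initial deposit = cushion − low point = $1,461.04 − (-$2,922.08) = $4,383.12

$4,383.12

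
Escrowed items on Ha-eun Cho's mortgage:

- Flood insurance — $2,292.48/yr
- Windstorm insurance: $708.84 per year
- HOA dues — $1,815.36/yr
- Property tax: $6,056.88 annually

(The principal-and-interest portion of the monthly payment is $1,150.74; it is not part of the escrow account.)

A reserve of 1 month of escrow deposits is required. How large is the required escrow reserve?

$906.13

Flood insurance = $2,292.48
Windstorm insurance = $708.84
HOA dues = $1,815.36
Property tax = $6,056.88
Yearly total = $10,873.56
Monthly escrow = $10,873.56 / 12 = $906.13
Required cushion = 1 × $906.13 = $906.13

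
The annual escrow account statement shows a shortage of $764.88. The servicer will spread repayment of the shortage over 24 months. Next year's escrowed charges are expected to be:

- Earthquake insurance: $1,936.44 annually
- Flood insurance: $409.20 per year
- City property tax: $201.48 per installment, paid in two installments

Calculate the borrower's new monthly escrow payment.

Earthquake insurance = $1,936.44 annually
Flood insurance = $409.20 annually
City property tax = $201.48 × 2 = $402.96 annually
Combined annual = $1,936.44 + $409.20 + $402.96 = $2,748.60
Monthly = $2,748.60 / 12 = $229.05
Shortage per month = $764.88 ÷ 24 = $31.87
New monthly escrow = $229.05 + $31.87 = $260.92

$260.92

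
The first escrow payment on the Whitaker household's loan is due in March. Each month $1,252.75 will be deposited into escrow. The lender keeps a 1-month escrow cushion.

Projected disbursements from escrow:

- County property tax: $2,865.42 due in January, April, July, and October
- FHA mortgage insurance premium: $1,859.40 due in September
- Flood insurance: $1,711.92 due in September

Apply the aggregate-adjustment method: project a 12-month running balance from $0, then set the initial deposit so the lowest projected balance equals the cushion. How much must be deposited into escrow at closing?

$3,398.33

Cushion = 1 × $1,252.75 = $1,252.75
Trial balance (start $0, +$1,252.75 each month, − disbursements):
  Mar: +$1,252.75 → $1,252.75
  Apr: +$1,252.75 − $2,865.42 → -$359.92
  May: +$1,252.75 → $892.83
  Jun: +$1,252.75 → $2,145.58
  Jul: +$1,252.75 − $2,865.42 → $532.91
  Aug: +$1,252.75 → $1,785.66
  Sep: +$1,252.75 − $3,571.32 → -$532.91
  Oct: +$1,252.75 − $2,865.42 → -$2,145.58
  Nov: +$1,252.75 → -$892.83
  Dec: +$1,252.75 → $359.92
  Jan: +$1,252.75 − $2,865.42 → -$1,252.75
  Feb: +$1,252.75 → $0.00
Lowest trial balance = -$2,145.58 (Oct)
Initial deposit = cushion − low point = $1,252.75 − (-$2,145.58) = $3,398.33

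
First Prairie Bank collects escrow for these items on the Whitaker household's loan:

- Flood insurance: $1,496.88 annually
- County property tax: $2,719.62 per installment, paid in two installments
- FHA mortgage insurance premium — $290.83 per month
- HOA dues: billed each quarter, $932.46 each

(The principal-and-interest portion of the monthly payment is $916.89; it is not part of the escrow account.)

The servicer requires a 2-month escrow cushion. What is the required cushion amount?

Flood insurance: $1,496.88 per year
County property tax: $2,719.62 × 2 = $5,439.24 per year
FHA mortgage insurance premium: $290.83 × 12 = $3,489.96 per year
HOA dues: $932.46 × 4 = $3,729.84 per year
Annual escrow total = $1,496.88 + $5,439.24 + $3,489.96 + $3,729.84 = $14,155.92
Base monthly escrow = $14,155.92 / 12 = $1,179.66
Required cushion = 2 × $1,179.66 = $2,359.32

$2,359.32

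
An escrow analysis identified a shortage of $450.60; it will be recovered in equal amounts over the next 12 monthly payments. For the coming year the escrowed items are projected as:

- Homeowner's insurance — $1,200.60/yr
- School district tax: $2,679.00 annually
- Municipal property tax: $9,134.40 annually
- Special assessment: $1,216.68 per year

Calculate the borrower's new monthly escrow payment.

$1,223.44

Homeowner's insurance — $1,200.60
School district tax — $2,679.00
Municipal property tax — $9,134.40
Special assessment — $1,216.68
Yearly total = $14,230.68
Monthly escrow = $14,230.68 / 12 = $1,185.89
Shortage spread = $450.60 ÷ 12 = $37.55/mo
Adjusted monthly = $1,185.89 + $37.55 = $1,223.44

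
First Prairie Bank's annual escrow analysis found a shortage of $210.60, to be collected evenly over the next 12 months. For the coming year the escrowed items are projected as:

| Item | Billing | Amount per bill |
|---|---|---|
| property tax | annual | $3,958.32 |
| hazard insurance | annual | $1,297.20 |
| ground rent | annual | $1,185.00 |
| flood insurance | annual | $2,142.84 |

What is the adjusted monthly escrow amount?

Property tax — $3,958.32
Hazard insurance — $1,297.20
Ground rent — $1,185.00
Flood insurance — $2,142.84
Total per year = $8,583.36
Base monthly escrow = $8,583.36 ÷ 12 = $715.28
Shortage per month = $210.60 / 12 = $17.55
Adjusted monthly = $715.28 + $17.55 = $732.83

$732.83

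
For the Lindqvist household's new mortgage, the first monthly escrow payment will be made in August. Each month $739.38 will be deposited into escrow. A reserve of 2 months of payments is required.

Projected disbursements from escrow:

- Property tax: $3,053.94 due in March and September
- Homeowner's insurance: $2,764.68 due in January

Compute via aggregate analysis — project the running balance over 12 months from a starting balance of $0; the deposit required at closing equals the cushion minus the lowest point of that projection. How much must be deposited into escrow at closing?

Cushion = 2 × $739.38 = $1,478.76
Trial balance (start $0, +$739.38 each month, − disbursements):
  Aug: +$739.38 → $739.38
  Sep: +$739.38 − $3,053.94 → -$1,575.18
  Oct: +$739.38 → -$835.80
  Nov: +$739.38 → -$96.42
  Dec: +$739.38 → $642.96
  Jan: +$739.38 − $2,764.68 → -$1,382.34
  Feb: +$739.38 → -$642.96
  Mar: +$739.38 − $3,053.94 → -$2,957.52
  Apr: +$739.38 → -$2,218.14
  May: +$739.38 → -$1,478.76
  Jun: +$739.38 → -$739.38
  Jul: +$739.38 → $0.00
Lowest trial balance = -$2,957.52 (Mar)
Initial deposit = cushion − low point = $1,478.76 − (-$2,957.52) = $4,436.28

$4,436.28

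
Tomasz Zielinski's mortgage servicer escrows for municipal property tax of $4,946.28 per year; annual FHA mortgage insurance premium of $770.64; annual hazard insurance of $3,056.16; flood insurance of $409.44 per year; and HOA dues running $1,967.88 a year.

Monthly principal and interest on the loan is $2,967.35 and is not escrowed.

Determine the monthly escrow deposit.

Municipal property tax = $4,946.28 per year
FHA mortgage insurance premium = $770.64 per year
Hazard insurance = $3,056.16 per year
Flood insurance = $409.44 per year
HOA dues = $1,967.88 per year
Total per year = $11,150.40
Per month = $11,150.40 ÷ 12 = $929.20

$929.20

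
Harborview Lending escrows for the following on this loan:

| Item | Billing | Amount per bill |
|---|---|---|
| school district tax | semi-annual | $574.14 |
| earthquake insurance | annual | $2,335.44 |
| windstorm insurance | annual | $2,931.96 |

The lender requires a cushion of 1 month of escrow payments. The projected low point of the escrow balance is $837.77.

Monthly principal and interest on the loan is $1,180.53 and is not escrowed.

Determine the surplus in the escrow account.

School district tax = $574.14 × 2 = $1,148.28
Earthquake insurance = $2,335.44
Windstorm insurance = $2,931.96
Yearly total = $1,148.28 + $2,335.44 + $2,931.96 = $6,415.68
Monthly = $6,415.68 ÷ 12 = $534.64
Cushion = 1 × $534.64 = $534.64
Surplus = $837.77 − $534.64 = $303.13

$303.13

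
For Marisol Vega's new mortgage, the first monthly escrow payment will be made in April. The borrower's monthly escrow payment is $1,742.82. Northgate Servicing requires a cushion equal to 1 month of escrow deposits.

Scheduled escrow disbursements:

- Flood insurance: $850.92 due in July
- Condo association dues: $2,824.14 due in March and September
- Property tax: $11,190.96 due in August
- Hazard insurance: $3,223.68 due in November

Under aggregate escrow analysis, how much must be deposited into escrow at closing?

$6,151.92

Cushion = 1 × $1,742.82 = $1,742.82
Trial balance (start $0, +$1,742.82 each month, − disbursements):
  Apr: +$1,742.82 → $1,742.82
  May: +$1,742.82 → $3,485.64
  Jun: +$1,742.82 → $5,228.46
  Jul: +$1,742.82 − $850.92 → $6,120.36
  Aug: +$1,742.82 − $11,190.96 → -$3,327.78
  Sep: +$1,742.82 − $2,824.14 → -$4,409.10
  Oct: +$1,742.82 → -$2,666.28
  Nov: +$1,742.82 − $3,223.68 → -$4,147.14
  Dec: +$1,742.82 → -$2,404.32
  Jan: +$1,742.82 → -$661.50
  Feb: +$1,742.82 → $1,081.32
  Mar: +$1,742.82 − $2,824.14 → $0.00
Lowest trial balance = -$4,409.10 (Sep)
Initial deposit = cushion − low point = $1,742.82 − (-$4,409.10) = $6,151.92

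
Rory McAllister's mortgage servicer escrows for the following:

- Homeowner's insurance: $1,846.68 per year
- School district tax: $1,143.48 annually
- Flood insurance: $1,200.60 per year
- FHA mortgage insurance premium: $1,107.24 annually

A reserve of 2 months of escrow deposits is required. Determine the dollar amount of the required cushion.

$883.00

Homeowner's insurance — $1,846.68 per year
School district tax — $1,143.48 per year
Flood insurance — $1,200.60 per year
FHA mortgage insurance premium — $1,107.24 per year
Total per year = $1,846.68 + $1,143.48 + $1,200.60 + $1,107.24 = $5,298.00
Monthly escrow = $5,298.00 ÷ 12 = $441.50
Required cushion = 2 × $441.50 = $883.00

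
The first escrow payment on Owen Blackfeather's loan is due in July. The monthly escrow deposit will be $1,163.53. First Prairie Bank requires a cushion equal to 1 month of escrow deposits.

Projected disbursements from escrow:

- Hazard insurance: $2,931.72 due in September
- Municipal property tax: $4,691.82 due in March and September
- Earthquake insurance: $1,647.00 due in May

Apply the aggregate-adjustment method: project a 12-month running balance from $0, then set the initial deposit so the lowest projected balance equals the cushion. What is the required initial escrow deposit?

$5,296.48

Cushion = 1 × $1,163.53 = $1,163.53
Trial balance (start $0, +$1,163.53 each month, − disbursements):
  Jul: +$1,163.53 → $1,163.53
  Aug: +$1,163.53 → $2,327.06
  Sep: +$1,163.53 − $7,623.54 → -$4,132.95
  Oct: +$1,163.53 → -$2,969.42
  Nov: +$1,163.53 → -$1,805.89
  Dec: +$1,163.53 → -$642.36
  Jan: +$1,163.53 → $521.17
  Feb: +$1,163.53 → $1,684.70
  Mar: +$1,163.53 − $4,691.82 → -$1,843.59
  Apr: +$1,163.53 → -$680.06
  May: +$1,163.53 − $1,647.00 → -$1,163.53
  Jun: +$1,163.53 → $0.00
Lowest trial balance = -$4,132.95 (Sep)
Initial deposit = cushion − low point = $1,163.53 − (-$4,132.95) = $5,296.48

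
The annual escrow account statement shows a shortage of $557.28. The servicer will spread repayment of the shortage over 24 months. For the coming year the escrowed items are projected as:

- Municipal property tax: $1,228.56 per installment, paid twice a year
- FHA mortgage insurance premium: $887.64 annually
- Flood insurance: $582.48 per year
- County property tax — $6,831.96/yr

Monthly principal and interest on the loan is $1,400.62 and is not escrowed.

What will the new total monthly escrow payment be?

$919.82

Municipal property tax: $1,228.56 × 2 = $2,457.12
FHA mortgage insurance premium: $887.64
Flood insurance: $582.48
County property tax: $6,831.96
Total per year = $2,457.12 + $887.64 + $582.48 + $6,831.96 = $10,759.20
Base monthly escrow = $10,759.20 / 12 = $896.60
Shortage per month = $557.28 ÷ 24 = $23.22
Adjusted monthly = $896.60 + $23.22 = $919.82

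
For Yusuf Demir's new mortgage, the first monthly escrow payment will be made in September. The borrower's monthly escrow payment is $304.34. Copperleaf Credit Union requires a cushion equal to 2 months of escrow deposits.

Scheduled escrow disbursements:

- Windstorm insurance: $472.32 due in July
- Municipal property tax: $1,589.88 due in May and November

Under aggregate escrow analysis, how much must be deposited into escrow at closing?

Cushion = 2 × $304.34 = $608.68
Trial balance (start $0, +$304.34 each month, − disbursements):
  Sep: +$304.34 → $304.34
  Oct: +$304.34 → $608.68
  Nov: +$304.34 − $1,589.88 → -$676.86
  Dec: +$304.34 → -$372.52
  Jan: +$304.34 → -$68.18
  Feb: +$304.34 → $236.16
  Mar: +$304.34 → $540.50
  Apr: +$304.34 → $844.84
  May: +$304.34 − $1,589.88 → -$440.70
  Jun: +$304.34 → -$136.36
  Jul: +$304.34 − $472.32 → -$304.34
  Aug: +$304.34 → $0.00
Lowest trial balance = -$676.86 (Nov)
Initial deposit = cushion − low point = $608.68 − (-$676.86) = $1,285.54

$1,285.54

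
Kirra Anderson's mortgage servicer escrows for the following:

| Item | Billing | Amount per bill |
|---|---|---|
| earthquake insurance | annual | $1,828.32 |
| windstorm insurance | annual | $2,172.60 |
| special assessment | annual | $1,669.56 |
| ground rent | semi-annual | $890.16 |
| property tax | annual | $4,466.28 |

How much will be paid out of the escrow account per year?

$11,917.08

Earthquake insurance = $1,828.32/yr
Windstorm insurance = $2,172.60/yr
Special assessment = $1,669.56/yr
Ground rent = $890.16 × 2 = $1,780.32/yr
Property tax = $4,466.28/yr
Combined annual = $11,917.08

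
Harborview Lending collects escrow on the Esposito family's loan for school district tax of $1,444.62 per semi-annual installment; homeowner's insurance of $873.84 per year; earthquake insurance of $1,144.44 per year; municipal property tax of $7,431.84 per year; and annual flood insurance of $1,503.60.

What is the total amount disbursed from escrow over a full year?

$13,842.96

School district tax = $1,444.62 × 2 = $2,889.24 annually
Homeowner's insurance = $873.84 annually
Earthquake insurance = $1,144.44 annually
Municipal property tax = $7,431.84 annually
Flood insurance = $1,503.60 annually
Total per year = $13,842.96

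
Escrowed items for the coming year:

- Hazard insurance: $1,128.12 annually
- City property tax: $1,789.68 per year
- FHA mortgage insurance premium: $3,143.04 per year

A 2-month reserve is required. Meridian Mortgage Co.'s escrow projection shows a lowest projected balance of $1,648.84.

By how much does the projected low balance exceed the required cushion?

$638.70

Hazard insurance — $1,128.12
City property tax — $1,789.68
FHA mortgage insurance premium — $3,143.04
Combined annual = $6,060.84
Monthly escrow = $6,060.84 / 12 = $505.07
Required reserve = 2 × $505.07 = $1,010.14
Excess over cushion: $1,648.84 − $1,010.14 = $638.70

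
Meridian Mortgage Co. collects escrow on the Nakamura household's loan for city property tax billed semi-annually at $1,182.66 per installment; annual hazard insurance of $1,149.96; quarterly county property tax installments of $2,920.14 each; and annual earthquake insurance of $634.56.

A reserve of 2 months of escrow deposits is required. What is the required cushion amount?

City property tax = $1,182.66 × 2 = $2,365.32/yr
Hazard insurance = $1,149.96/yr
County property tax = $2,920.14 × 4 = $11,680.56/yr
Earthquake insurance = $634.56/yr
Total annual escrow = $2,365.32 + $1,149.96 + $11,680.56 + $634.56 = $15,830.40
Base monthly escrow = $15,830.40 / 12 = $1,319.20
Reserve = 2 × $1,319.20 = $2,638.40

$2,638.40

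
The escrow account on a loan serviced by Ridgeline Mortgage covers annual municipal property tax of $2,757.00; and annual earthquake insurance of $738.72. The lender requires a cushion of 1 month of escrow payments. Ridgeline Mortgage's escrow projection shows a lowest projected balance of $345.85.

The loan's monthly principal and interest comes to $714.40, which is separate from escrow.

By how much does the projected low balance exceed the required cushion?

Municipal property tax = $2,757.00 annually
Earthquake insurance = $738.72 annually
Yearly total = $2,757.00 + $738.72 = $3,495.72
Monthly = $3,495.72 / 12 = $291.31
Required cushion = 1 × $291.31 = $291.31
Surplus = $345.85 − $291.31 = $54.54

$54.54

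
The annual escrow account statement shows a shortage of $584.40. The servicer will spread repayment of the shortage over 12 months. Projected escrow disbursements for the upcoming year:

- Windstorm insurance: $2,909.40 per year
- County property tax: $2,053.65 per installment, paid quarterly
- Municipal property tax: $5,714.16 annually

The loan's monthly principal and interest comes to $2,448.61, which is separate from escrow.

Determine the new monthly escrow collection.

Windstorm insurance = $2,909.40
County property tax = $2,053.65 × 4 = $8,214.60
Municipal property tax = $5,714.16
Yearly total = $2,909.40 + $8,214.60 + $5,714.16 = $16,838.16
Monthly = $16,838.16 / 12 = $1,403.18
Monthly shortage recovery: $584.40 / 12 = $48.70
New monthly escrow = $1,403.18 + $48.70 = $1,451.88

$1,451.88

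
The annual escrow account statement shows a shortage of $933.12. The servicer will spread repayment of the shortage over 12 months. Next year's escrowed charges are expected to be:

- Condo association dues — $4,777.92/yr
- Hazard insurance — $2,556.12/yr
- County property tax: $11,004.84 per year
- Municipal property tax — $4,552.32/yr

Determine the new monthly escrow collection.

$1,985.36

Condo association dues — $4,777.92/yr
Hazard insurance — $2,556.12/yr
County property tax — $11,004.84/yr
Municipal property tax — $4,552.32/yr
Annual escrow total = $4,777.92 + $2,556.12 + $11,004.84 + $4,552.32 = $22,891.20
Base monthly escrow = $22,891.20 ÷ 12 = $1,907.60
Shortage spread = $933.12 ÷ 12 = $77.76/mo
Adjusted monthly = $1,907.60 + $77.76 = $1,985.36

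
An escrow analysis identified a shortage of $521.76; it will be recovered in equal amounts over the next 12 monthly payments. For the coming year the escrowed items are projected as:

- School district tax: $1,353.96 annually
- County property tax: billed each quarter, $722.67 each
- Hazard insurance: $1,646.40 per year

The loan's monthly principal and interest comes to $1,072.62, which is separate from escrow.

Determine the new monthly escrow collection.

School district tax: $1,353.96
County property tax: $722.67 × 4 = $2,890.68
Hazard insurance: $1,646.40
Yearly total = $1,353.96 + $2,890.68 + $1,646.40 = $5,891.04
Base monthly escrow = $5,891.04 ÷ 12 = $490.92
Shortage spread = $521.76 / 12 = $43.48/mo
Adjusted monthly = $490.92 + $43.48 = $534.40

$534.40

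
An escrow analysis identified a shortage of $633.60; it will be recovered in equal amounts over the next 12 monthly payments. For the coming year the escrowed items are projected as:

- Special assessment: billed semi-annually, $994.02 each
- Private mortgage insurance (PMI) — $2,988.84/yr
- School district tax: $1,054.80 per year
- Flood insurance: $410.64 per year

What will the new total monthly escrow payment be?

$589.66

Special assessment = $994.02 × 2 = $1,988.04
Private mortgage insurance (PMI) = $2,988.84
School district tax = $1,054.80
Flood insurance = $410.64
Yearly total = $1,988.04 + $2,988.84 + $1,054.80 + $410.64 = $6,442.32
Monthly escrow = $6,442.32 ÷ 12 = $536.86
Shortage per month = $633.60 ÷ 12 = $52.80
New monthly escrow = $536.86 + $52.80 = $589.66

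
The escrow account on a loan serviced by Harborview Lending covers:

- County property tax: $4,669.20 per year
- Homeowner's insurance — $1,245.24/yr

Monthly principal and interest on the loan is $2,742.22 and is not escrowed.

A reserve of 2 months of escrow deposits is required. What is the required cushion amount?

$985.74

County property tax — $4,669.20 per year
Homeowner's insurance — $1,245.24 per year
Yearly total = $5,914.44
Per month = $5,914.44 / 12 = $492.87
Cushion = 2 × $492.87 = $985.74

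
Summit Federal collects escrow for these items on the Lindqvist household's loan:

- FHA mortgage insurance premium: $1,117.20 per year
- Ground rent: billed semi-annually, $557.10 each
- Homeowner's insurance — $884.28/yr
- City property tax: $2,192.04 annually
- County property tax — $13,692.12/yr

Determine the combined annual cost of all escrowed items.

$18,999.84

FHA mortgage insurance premium = $1,117.20
Ground rent = $557.10 × 2 = $1,114.20
Homeowner's insurance = $884.28
City property tax = $2,192.04
County property tax = $13,692.12
Total annual escrow = $1,117.20 + $1,114.20 + $884.28 + $2,192.04 + $13,692.12 = $18,999.84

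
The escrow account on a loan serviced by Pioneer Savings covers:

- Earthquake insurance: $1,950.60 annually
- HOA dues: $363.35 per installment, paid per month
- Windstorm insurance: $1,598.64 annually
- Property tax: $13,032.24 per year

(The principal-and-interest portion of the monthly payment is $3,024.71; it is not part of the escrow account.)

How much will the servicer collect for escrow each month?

$1,745.14

Earthquake insurance = $1,950.60 annually
HOA dues = $363.35 × 12 = $4,360.20 annually
Windstorm insurance = $1,598.64 annually
Property tax = $13,032.24 annually
Annual escrow total = $1,950.60 + $4,360.20 + $1,598.64 + $13,032.24 = $20,941.68
Monthly escrow = $20,941.68 / 12 = $1,745.14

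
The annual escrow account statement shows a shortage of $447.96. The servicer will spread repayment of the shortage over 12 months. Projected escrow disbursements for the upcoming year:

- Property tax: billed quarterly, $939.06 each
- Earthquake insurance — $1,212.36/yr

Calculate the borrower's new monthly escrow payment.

Property tax — $939.06 × 4 = $3,756.24 annually
Earthquake insurance — $1,212.36 annually
Total annual escrow = $3,756.24 + $1,212.36 = $4,968.60
Base monthly escrow = $4,968.60 ÷ 12 = $414.05
Monthly shortage recovery: $447.96 / 12 = $37.33
Adjusted monthly = $414.05 + $37.33 = $451.38

$451.38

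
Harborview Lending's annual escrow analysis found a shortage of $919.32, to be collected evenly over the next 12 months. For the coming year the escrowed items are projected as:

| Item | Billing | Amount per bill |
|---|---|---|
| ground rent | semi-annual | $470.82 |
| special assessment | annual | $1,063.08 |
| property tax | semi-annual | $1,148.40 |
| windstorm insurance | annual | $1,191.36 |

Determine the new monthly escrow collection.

$534.35

Ground rent — $470.82 × 2 = $941.64 annually
Special assessment — $1,063.08 annually
Property tax — $1,148.40 × 2 = $2,296.80 annually
Windstorm insurance — $1,191.36 annually
Total annual escrow = $5,492.88
Monthly escrow = $5,492.88 / 12 = $457.74
Monthly shortage recovery: $919.32 / 12 = $76.61
Adjusted monthly = $457.74 + $76.61 = $534.35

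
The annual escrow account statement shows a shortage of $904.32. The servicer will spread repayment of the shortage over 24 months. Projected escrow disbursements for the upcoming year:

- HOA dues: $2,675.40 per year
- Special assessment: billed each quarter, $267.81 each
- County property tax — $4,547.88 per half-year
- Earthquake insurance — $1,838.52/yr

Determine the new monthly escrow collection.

$1,261.09

HOA dues: $2,675.40 annually
Special assessment: $267.81 × 4 = $1,071.24 annually
County property tax: $4,547.88 × 2 = $9,095.76 annually
Earthquake insurance: $1,838.52 annually
Annual escrow total = $2,675.40 + $1,071.24 + $9,095.76 + $1,838.52 = $14,680.92
Monthly = $14,680.92 ÷ 12 = $1,223.41
Shortage spread = $904.32 ÷ 24 = $37.68/mo
New monthly escrow = $1,223.41 + $37.68 = $1,261.09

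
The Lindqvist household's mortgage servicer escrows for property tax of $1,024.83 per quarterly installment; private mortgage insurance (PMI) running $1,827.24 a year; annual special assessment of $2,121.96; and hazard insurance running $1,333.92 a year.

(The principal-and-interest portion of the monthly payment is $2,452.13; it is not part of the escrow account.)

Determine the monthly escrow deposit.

$781.87

Property tax: $1,024.83 × 4 = $4,099.32
Private mortgage insurance (PMI): $1,827.24
Special assessment: $2,121.96
Hazard insurance: $1,333.92
Combined annual = $4,099.32 + $1,827.24 + $2,121.96 + $1,333.92 = $9,382.44
Monthly escrow = $9,382.44 ÷ 12 = $781.87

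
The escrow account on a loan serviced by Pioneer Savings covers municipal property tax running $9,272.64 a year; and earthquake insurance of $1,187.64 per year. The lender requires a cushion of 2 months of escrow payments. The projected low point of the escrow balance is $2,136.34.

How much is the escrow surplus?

$392.96

Municipal property tax = $9,272.64 annually
Earthquake insurance = $1,187.64 annually
Annual escrow total = $10,460.28
Monthly = $10,460.28 / 12 = $871.69
Required reserve = 2 × $871.69 = $1,743.38
Excess over cushion: $2,136.34 − $1,743.38 = $392.96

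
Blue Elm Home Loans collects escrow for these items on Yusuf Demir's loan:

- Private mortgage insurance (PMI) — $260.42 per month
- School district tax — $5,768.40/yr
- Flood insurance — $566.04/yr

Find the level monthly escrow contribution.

Private mortgage insurance (PMI) = $260.42 × 12 = $3,125.04 per year
School district tax = $5,768.40 per year
Flood insurance = $566.04 per year
Annual escrow total = $3,125.04 + $5,768.40 + $566.04 = $9,459.48
Monthly = $9,459.48 ÷ 12 = $788.29

$788.29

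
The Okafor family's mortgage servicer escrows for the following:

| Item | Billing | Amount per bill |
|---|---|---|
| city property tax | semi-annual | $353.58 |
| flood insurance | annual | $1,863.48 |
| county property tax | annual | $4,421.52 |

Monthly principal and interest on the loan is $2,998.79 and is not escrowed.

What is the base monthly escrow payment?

City property tax — $353.58 × 2 = $707.16 annually
Flood insurance — $1,863.48 annually
County property tax — $4,421.52 annually
Yearly total = $707.16 + $1,863.48 + $4,421.52 = $6,992.16
Base monthly escrow = $6,992.16 ÷ 12 = $582.68

$582.68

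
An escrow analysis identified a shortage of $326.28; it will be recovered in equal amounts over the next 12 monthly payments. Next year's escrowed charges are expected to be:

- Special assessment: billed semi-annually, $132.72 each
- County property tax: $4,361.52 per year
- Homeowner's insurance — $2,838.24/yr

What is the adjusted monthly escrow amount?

$649.29

Special assessment = $132.72 × 2 = $265.44 per year
County property tax = $4,361.52 per year
Homeowner's insurance = $2,838.24 per year
Yearly total = $265.44 + $4,361.52 + $2,838.24 = $7,465.20
Monthly = $7,465.20 ÷ 12 = $622.10
Shortage spread = $326.28 / 12 = $27.19/mo
Adjusted monthly = $622.10 + $27.19 = $649.29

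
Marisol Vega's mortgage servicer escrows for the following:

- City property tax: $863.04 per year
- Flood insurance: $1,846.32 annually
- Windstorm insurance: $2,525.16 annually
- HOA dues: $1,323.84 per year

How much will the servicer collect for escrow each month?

City property tax: $863.04
Flood insurance: $1,846.32
Windstorm insurance: $2,525.16
HOA dues: $1,323.84
Annual escrow total = $863.04 + $1,846.32 + $2,525.16 + $1,323.84 = $6,558.36
Per month = $6,558.36 / 12 = $546.53

$546.53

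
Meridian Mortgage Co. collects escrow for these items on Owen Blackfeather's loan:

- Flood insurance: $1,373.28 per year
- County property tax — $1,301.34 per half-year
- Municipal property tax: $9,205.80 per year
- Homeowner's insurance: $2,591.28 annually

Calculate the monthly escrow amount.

Flood insurance = $1,373.28
County property tax = $1,301.34 × 2 = $2,602.68
Municipal property tax = $9,205.80
Homeowner's insurance = $2,591.28
Annual escrow total = $1,373.28 + $2,602.68 + $9,205.80 + $2,591.28 = $15,773.04
Monthly escrow = $15,773.04 / 12 = $1,314.42

$1,314.42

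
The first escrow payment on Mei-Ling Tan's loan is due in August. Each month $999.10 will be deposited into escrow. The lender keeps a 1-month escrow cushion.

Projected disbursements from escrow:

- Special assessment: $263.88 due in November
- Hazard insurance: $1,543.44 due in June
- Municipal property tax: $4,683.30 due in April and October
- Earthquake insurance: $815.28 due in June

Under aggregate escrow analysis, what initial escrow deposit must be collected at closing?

Cushion = 1 × $999.10 = $999.10
Trial balance (start $0, +$999.10 each month, − disbursements):
  Aug: +$999.10 → $999.10
  Sep: +$999.10 → $1,998.20
  Oct: +$999.10 − $4,683.30 → -$1,686.00
  Nov: +$999.10 − $263.88 → -$950.78
  Dec: +$999.10 → $48.32
  Jan: +$999.10 → $1,047.42
  Feb: +$999.10 → $2,046.52
  Mar: +$999.10 → $3,045.62
  Apr: +$999.10 − $4,683.30 → -$638.58
  May: +$999.10 → $360.52
  Jun: +$999.10 − $2,358.72 → -$999.10
  Jul: +$999.10 → $0.00
Lowest trial balance = -$1,686.00 (Oct)
Initial deposit = cushion − low point = $999.10 − (-$1,686.00) = $2,685.10

$2,685.10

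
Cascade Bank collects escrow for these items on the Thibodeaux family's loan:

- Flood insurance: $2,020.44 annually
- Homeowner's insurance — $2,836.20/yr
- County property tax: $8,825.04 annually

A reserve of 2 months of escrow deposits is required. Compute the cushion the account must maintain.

$2,280.28

Flood insurance: $2,020.44 per year
Homeowner's insurance: $2,836.20 per year
County property tax: $8,825.04 per year
Annual escrow total = $2,020.44 + $2,836.20 + $8,825.04 = $13,681.68
Monthly escrow = $13,681.68 ÷ 12 = $1,140.14
Reserve = 2 × $1,140.14 = $2,280.28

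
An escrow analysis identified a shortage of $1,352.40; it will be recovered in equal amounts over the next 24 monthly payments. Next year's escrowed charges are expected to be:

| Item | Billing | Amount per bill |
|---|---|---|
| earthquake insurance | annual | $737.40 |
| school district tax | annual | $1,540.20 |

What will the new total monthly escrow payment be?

Earthquake insurance: $737.40 annually
School district tax: $1,540.20 annually
Total per year = $2,277.60
Base monthly escrow = $2,277.60 ÷ 12 = $189.80
Shortage spread = $1,352.40 ÷ 24 = $56.35/mo
New monthly escrow = $189.80 + $56.35 = $246.15

$246.15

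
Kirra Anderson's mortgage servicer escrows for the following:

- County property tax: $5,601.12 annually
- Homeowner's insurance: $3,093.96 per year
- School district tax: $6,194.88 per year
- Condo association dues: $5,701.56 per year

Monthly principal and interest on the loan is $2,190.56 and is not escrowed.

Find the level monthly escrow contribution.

County property tax = $5,601.12
Homeowner's insurance = $3,093.96
School district tax = $6,194.88
Condo association dues = $5,701.56
Annual escrow total = $5,601.12 + $3,093.96 + $6,194.88 + $5,701.56 = $20,591.52
Monthly = $20,591.52 / 12 = $1,715.96

$1,715.96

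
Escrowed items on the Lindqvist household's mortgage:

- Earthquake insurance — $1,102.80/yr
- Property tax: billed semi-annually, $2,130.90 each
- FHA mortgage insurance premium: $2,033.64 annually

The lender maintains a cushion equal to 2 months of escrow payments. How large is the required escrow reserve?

Earthquake insurance: $1,102.80/yr
Property tax: $2,130.90 × 2 = $4,261.80/yr
FHA mortgage insurance premium: $2,033.64/yr
Yearly total = $7,398.24
Monthly escrow = $7,398.24 / 12 = $616.52
Reserve = 2 × $616.52 = $1,233.04

$1,233.04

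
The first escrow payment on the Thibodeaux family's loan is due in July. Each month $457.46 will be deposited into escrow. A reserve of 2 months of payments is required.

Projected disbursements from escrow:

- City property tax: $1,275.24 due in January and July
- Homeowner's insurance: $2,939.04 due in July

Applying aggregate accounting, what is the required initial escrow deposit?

$4,671.74

Cushion = 2 × $457.46 = $914.92
Trial balance (start $0, +$457.46 each month, − disbursements):
  Jul: +$457.46 − $4,214.28 → -$3,756.82
  Aug: +$457.46 → -$3,299.36
  Sep: +$457.46 → -$2,841.90
  Oct: +$457.46 → -$2,384.44
  Nov: +$457.46 → -$1,926.98
  Dec: +$457.46 → -$1,469.52
  Jan: +$457.46 − $1,275.24 → -$2,287.30
  Feb: +$457.46 → -$1,829.84
  Mar: +$457.46 → -$1,372.38
  Apr: +$457.46 → -$914.92
  May: +$457.46 → -$457.46
  Jun: +$457.46 → $0.00
Lowest trial balance = -$3,756.82 (Jul)
Initial deposit = cushion − low point = $914.92 − (-$3,756.82) = $4,671.74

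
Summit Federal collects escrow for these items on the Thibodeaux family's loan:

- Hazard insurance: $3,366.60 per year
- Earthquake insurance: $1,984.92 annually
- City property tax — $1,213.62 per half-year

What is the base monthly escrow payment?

Hazard insurance — $3,366.60/yr
Earthquake insurance — $1,984.92/yr
City property tax — $1,213.62 × 2 = $2,427.24/yr
Total annual escrow = $3,366.60 + $1,984.92 + $2,427.24 = $7,778.76
Per month = $7,778.76 ÷ 12 = $648.23

$648.23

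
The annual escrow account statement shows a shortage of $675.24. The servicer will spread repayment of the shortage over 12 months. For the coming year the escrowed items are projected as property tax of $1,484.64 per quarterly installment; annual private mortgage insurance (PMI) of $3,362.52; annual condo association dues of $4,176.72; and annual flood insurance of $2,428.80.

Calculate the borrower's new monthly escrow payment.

Property tax = $1,484.64 × 4 = $5,938.56
Private mortgage insurance (PMI) = $3,362.52
Condo association dues = $4,176.72
Flood insurance = $2,428.80
Yearly total = $5,938.56 + $3,362.52 + $4,176.72 + $2,428.80 = $15,906.60
Base monthly escrow = $15,906.60 / 12 = $1,325.55
Shortage spread = $675.24 ÷ 12 = $56.27/mo
New monthly escrow = $1,325.55 + $56.27 = $1,381.82

$1,381.82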